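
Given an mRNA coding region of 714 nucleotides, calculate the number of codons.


codons = nucleotides / 3
codons = 714 / 3 = 238

238


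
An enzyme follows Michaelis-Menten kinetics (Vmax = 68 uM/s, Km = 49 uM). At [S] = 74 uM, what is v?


v = Vmax * [S] / (Km + [S])
v = 68 * 74 / (49 + 74)
v = 40.9106 uM/s

40.9106 uM/s


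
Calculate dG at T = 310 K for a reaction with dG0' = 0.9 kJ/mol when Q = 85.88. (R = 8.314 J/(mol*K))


dG = dG0' + RT * ln(Q) / 1000
dG = 0.9 + 8.314 * 310 * ln(85.88) / 1000
dG = 12.3768 kJ/mol

12.3768 kJ/mol


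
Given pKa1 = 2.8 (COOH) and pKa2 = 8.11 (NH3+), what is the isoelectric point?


pI = (pKa1 + pKa2) / 2
pI = (2.8 + 8.11) / 2
pI = 5.455

5.455


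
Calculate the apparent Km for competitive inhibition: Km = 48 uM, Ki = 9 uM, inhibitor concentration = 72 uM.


Km_app = Km * (1 + [I]/Ki)
Km_app = 48 * (1 + 72/9)
Km_app = 432.0 uM

432.0 uM


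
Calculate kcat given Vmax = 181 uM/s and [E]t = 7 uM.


kcat = Vmax / [E]t
kcat = 181 / 7
kcat = 25.8571 s^-1

25.8571 s^-1


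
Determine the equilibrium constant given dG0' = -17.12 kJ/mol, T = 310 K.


Keq = exp(-dG0 * 1000 / (R * T))
Keq = exp(-(-17.12) * 1000 / (8.314 * 310))
Keq = 767.0158

767.0158


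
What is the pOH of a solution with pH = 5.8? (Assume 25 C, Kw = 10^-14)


pOH = 14 - pH
pOH = 14 - 5.8
pOH = 8.2

8.2


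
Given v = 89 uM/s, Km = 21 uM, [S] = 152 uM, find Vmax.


Vmax = v * (Km + [S]) / [S]
Vmax = 89 * (21 + 152) / 152
Vmax = 101.2961 uM/s

101.2961 uM/s


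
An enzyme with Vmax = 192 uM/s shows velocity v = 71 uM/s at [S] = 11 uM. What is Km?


Km = [S] * (Vmax - v) / v
Km = 11 * (192 - 71) / 71
Km = 18.7465 uM

18.7465 uM


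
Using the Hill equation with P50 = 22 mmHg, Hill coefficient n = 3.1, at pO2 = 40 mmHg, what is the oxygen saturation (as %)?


Y = pO2^n / (P50^n + pO2^n)
Y = 40^3.1 / (22^3.1 + 40^3.1)
Y = 86.45%

86.45%


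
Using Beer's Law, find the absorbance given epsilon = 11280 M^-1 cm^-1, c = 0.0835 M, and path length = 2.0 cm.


A = epsilon * c * l
A = 11280 * 0.0835 * 2.0
A = 1883.76

1883.76


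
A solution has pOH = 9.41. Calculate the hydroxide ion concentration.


[OH-] = 10^(-pOH)
[OH-] = 10^(-9.41)
[OH-] = 3.890e-10 M

3.890e-10 M


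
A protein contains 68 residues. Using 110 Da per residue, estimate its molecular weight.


MW = n_residues * 110 Da
MW = 68 * 110
MW = 7480 Da

7480 Da


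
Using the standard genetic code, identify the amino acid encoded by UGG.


Standard genetic code lookup.
Codon UGG -> Trp

Trp


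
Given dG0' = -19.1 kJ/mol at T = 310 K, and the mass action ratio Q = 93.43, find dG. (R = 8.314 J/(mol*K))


dG = dG0' + RT * ln(Q) / 1000
dG = -19.1 + 8.314 * 310 * ln(93.43) / 1000
dG = -7.4061 kJ/mol

-7.4061 kJ/mol


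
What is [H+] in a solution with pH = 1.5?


[H+] = 10^(-pH)
[H+] = 10^(-1.5)
[H+] = 0.0316 M

0.0316 M


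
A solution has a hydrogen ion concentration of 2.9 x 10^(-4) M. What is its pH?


pH = -log10([H+])
pH = -log10(2.9 x 10^(-4))
pH = 3.5376

3.5376


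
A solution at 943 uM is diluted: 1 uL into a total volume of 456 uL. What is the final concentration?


C2 = C1 * V1 / V2
C2 = 943 * 1 / 456
C2 = 2.068 uM

2.068 uM


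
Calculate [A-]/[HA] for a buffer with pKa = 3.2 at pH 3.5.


[A-]/[HA] = 10^(pH - pKa)
= 10^(3.5 - 3.2)
= 1.9953

1.9953


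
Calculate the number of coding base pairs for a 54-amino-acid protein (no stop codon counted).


Each amino acid = 1 codon = 3 bp
bp = 54 * 3 = 162 bp

162 bp


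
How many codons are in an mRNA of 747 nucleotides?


codons = nucleotides / 3
codons = 747 / 3 = 249

249


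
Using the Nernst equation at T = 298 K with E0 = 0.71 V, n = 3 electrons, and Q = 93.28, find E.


E = E0 - (RT/nF) * ln(Q)
E = 0.71 - (8.314 * 298 / (3 * 96485)) * ln(93.28)
E = 0.6712 V

0.6712 V


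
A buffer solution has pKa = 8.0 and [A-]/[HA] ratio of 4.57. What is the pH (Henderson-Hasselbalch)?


pH = pKa + log10([A-]/[HA])
pH = 8.0 + log10(4.57)
pH = 8.6599

8.6599


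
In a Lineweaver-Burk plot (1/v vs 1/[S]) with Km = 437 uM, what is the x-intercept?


x-intercept = -1/Km
= -1/437
= -0.0023 1/uM

-0.0023 1/uM


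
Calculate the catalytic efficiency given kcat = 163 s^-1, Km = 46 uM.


Catalytic efficiency = kcat / Km
= 163 / 46
= 3.5435 uM^-1*s^-1

3.5435 uM^-1*s^-1


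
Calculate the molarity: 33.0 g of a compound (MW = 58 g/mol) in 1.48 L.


C = (mass / MW) / volume
C = (33.0 / 58) / 1.48
C = 0.3844 M

0.3844 M


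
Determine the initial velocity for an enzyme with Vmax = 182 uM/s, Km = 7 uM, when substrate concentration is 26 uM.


v = Vmax * [S] / (Km + [S])
v = 182 * 26 / (7 + 26)
v = 143.3939 uM/s

143.3939 uM/s


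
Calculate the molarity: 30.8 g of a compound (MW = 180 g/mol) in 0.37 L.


C = (mass / MW) / volume
C = (30.8 / 180) / 0.37
C = 0.4625 M

0.4625 M


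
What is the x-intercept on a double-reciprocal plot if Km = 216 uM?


x-intercept = -1/Km
= -1/216
= -0.0046 1/uM

-0.0046 1/uM


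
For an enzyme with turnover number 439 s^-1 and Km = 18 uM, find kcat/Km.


Catalytic efficiency = kcat / Km
= 439 / 18
= 24.3889 uM^-1*s^-1

24.3889 uM^-1*s^-1


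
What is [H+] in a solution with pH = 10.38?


[H+] = 10^(-pH)
[H+] = 10^(-10.38)
[H+] = 4.169e-11 M

4.169e-11 M


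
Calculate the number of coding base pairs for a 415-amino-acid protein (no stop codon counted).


Each amino acid = 1 codon = 3 bp
bp = 415 * 3 = 1245 bp

1245 bp


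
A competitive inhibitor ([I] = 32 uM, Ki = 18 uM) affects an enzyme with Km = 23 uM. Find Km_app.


Km_app = Km * (1 + [I]/Ki)
Km_app = 23 * (1 + 32/18)
Km_app = 63.8889 uM

63.8889 uM


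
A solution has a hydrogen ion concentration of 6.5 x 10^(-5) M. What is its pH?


pH = -log10([H+])
pH = -log10(6.5 x 10^(-5))
pH = 4.1871

4.1871


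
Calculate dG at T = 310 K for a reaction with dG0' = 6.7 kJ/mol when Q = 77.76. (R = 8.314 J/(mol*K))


dG = dG0' + RT * ln(Q) / 1000
dG = 6.7 + 8.314 * 310 * ln(77.76) / 1000
dG = 17.9208 kJ/mol

17.9208 kJ/mol


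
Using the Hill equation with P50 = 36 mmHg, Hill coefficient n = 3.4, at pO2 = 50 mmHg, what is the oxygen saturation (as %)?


Y = pO2^n / (P50^n + pO2^n)
Y = 50^3.4 / (36^3.4 + 50^3.4)
Y = 75.34%

75.34%


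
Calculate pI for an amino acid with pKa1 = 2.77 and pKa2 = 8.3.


pI = (pKa1 + pKa2) / 2
pI = (2.77 + 8.3) / 2
pI = 5.535

5.535


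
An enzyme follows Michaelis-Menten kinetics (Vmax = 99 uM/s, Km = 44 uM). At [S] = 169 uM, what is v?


v = Vmax * [S] / (Km + [S])
v = 99 * 169 / (44 + 169)
v = 78.5493 uM/s

78.5493 uM/s


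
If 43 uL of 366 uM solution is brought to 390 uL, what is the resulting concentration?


C2 = C1 * V1 / V2
C2 = 366 * 43 / 390
C2 = 40.3538 uM

40.3538 uM


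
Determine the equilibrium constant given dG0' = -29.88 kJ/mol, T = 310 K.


Keq = exp(-dG0 * 1000 / (R * T))
Keq = exp(-(-29.88) * 1000 / (8.314 * 310))
Keq = 108374.5087

108374.5087


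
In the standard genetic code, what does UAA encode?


Standard genetic code lookup.
Codon UAA -> Stop

Stop


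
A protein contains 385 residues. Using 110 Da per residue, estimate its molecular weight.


MW = n_residues * 110 Da
MW = 385 * 110
MW = 42350 Da

42350 Da


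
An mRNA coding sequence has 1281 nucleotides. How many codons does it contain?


codons = nucleotides / 3
codons = 1281 / 3 = 427

427


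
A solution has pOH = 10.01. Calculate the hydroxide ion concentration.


[OH-] = 10^(-pOH)
[OH-] = 10^(-10.01)
[OH-] = 9.772e-11 M

9.772e-11 M


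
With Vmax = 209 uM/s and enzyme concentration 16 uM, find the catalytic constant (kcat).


kcat = Vmax / [E]t
kcat = 209 / 16
kcat = 13.0625 s^-1

13.0625 s^-1


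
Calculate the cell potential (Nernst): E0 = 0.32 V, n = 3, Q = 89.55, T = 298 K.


E = E0 - (RT/nF) * ln(Q)
E = 0.32 - (8.314 * 298 / (3 * 96485)) * ln(89.55)
E = 0.2815 V

0.2815 V


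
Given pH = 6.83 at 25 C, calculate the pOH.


pOH = 14 - pH
pOH = 14 - 6.83
pOH = 7.17

7.17


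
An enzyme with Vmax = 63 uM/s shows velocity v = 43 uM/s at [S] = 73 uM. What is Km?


Km = [S] * (Vmax - v) / v
Km = 73 * (63 - 43) / 43
Km = 33.9535 uM

33.9535 uM


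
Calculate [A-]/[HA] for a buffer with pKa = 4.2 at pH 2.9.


[A-]/[HA] = 10^(pH - pKa)
= 10^(2.9 - 4.2)
= 0.0501

0.0501


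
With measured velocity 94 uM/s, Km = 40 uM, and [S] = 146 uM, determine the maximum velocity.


Vmax = v * (Km + [S]) / [S]
Vmax = 94 * (40 + 146) / 146
Vmax = 119.7534 uM/s

119.7534 uM/s


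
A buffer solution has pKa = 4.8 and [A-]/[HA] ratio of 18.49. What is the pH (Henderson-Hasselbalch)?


pH = pKa + log10([A-]/[HA])
pH = 4.8 + log10(18.49)
pH = 6.0669

6.0669


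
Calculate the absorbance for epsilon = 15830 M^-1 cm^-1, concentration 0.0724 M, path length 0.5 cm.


A = epsilon * c * l
A = 15830 * 0.0724 * 0.5
A = 573.046

573.046


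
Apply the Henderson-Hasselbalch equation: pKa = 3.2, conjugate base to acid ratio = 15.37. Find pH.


pH = pKa + log10([A-]/[HA])
pH = 3.2 + log10(15.37)
pH = 4.3867

4.3867


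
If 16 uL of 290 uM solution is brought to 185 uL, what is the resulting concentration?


C2 = C1 * V1 / V2
C2 = 290 * 16 / 185
C2 = 25.0811 uM

25.0811 uM


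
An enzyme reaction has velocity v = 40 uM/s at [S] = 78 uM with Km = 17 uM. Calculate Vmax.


Vmax = v * (Km + [S]) / [S]
Vmax = 40 * (17 + 78) / 78
Vmax = 48.7179 uM/s

48.7179 uM/s


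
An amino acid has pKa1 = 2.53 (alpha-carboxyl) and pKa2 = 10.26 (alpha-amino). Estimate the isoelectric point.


pI = (pKa1 + pKa2) / 2
pI = (2.53 + 10.26) / 2
pI = 6.395

6.395


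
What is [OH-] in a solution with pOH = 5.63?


[OH-] = 10^(-pOH)
[OH-] = 10^(-5.63)
[OH-] = 2.344e-06 M

2.344e-06 M


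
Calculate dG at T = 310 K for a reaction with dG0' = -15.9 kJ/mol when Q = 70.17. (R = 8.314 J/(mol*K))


dG = dG0' + RT * ln(Q) / 1000
dG = -15.9 + 8.314 * 310 * ln(70.17) / 1000
dG = -4.9439 kJ/mol

-4.9439 kJ/mol


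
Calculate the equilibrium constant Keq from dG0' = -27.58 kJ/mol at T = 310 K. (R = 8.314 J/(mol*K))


Keq = exp(-dG0 * 1000 / (R * T))
Keq = exp(-(-27.58) * 1000 / (8.314 * 310))
Keq = 44398.2462

44398.2462


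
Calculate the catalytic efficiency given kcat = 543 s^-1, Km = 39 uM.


Catalytic efficiency = kcat / Km
= 543 / 39
= 13.9231 uM^-1*s^-1

13.9231 uM^-1*s^-1


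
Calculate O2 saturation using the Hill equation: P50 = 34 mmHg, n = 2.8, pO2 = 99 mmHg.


Y = pO2^n / (P50^n + pO2^n)
Y = 99^2.8 / (34^2.8 + 99^2.8)
Y = 95.22%

95.22%


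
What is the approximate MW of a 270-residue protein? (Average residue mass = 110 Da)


MW = n_residues * 110 Da
MW = 270 * 110
MW = 29700 Da

29700 Da


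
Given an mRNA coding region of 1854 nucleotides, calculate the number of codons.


codons = nucleotides / 3
codons = 1854 / 3 = 618

618


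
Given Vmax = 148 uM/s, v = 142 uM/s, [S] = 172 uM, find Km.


Km = [S] * (Vmax - v) / v
Km = 172 * (148 - 142) / 142
Km = 7.2676 uM

7.2676 uM


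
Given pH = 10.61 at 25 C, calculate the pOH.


pOH = 14 - pH
pOH = 14 - 10.61
pOH = 3.39

3.39


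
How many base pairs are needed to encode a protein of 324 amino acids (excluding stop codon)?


Each amino acid = 1 codon = 3 bp
bp = 324 * 3 = 972 bp

972 bp


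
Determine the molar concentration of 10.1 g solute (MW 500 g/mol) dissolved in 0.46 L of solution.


C = (mass / MW) / volume
C = (10.1 / 500) / 0.46
C = 0.0439 M

0.0439 M


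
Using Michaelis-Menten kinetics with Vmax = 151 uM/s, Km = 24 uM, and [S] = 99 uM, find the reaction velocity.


v = Vmax * [S] / (Km + [S])
v = 151 * 99 / (24 + 99)
v = 121.5366 uM/s

121.5366 uM/s


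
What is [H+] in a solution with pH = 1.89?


[H+] = 10^(-pH)
[H+] = 10^(-1.89)
[H+] = 0.0129 M

0.0129 M


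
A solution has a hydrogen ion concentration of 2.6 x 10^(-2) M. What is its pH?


pH = -log10([H+])
pH = -log10(2.6 x 10^(-2))
pH = 1.585

1.585


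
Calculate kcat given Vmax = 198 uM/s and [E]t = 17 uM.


kcat = Vmax / [E]t
kcat = 198 / 17
kcat = 11.6471 s^-1

11.6471 s^-1


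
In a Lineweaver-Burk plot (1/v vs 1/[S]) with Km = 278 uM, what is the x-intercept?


x-intercept = -1/Km
= -1/278
= -0.0036 1/uM

-0.0036 1/uM


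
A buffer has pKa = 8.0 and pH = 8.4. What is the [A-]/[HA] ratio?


[A-]/[HA] = 10^(pH - pKa)
= 10^(8.4 - 8.0)
= 2.5119

2.5119


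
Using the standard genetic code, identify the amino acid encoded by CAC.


Standard genetic code lookup.
Codon CAC -> His

His


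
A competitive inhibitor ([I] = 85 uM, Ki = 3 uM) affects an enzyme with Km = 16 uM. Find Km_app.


Km_app = Km * (1 + [I]/Ki)
Km_app = 16 * (1 + 85/3)
Km_app = 469.3333 uM

469.3333 uM


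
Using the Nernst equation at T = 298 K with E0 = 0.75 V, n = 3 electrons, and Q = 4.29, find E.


E = E0 - (RT/nF) * ln(Q)
E = 0.75 - (8.314 * 298 / (3 * 96485)) * ln(4.29)
E = 0.7375 V

0.7375 V


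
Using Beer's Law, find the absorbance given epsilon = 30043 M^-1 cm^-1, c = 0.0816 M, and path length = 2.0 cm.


A = epsilon * c * l
A = 30043 * 0.0816 * 2.0
A = 4903.0176

4903.0176


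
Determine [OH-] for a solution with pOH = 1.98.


[OH-] = 10^(-pOH)
[OH-] = 10^(-1.98)
[OH-] = 0.0105 M

0.0105 M


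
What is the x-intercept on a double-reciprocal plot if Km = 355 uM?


x-intercept = -1/Km
= -1/355
= -0.0028 1/uM

-0.0028 1/uM


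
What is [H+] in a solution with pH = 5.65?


[H+] = 10^(-pH)
[H+] = 10^(-5.65)
[H+] = 2.239e-06 M

2.239e-06 M


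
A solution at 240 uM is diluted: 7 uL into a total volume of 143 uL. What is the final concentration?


C2 = C1 * V1 / V2
C2 = 240 * 7 / 143
C2 = 11.7483 uM

11.7483 uM


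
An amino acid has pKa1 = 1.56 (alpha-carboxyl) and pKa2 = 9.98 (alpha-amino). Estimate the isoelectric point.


pI = (pKa1 + pKa2) / 2
pI = (1.56 + 9.98) / 2
pI = 5.77

5.77


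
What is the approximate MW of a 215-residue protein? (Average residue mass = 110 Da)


MW = n_residues * 110 Da
MW = 215 * 110
MW = 23650 Da

23650 Da


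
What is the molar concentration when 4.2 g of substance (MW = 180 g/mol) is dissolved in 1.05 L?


C = (mass / MW) / volume
C = (4.2 / 180) / 1.05
C = 0.0222 M

0.0222 M


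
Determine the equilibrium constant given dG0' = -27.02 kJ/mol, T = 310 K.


Keq = exp(-dG0 * 1000 / (R * T))
Keq = exp(-(-27.02) * 1000 / (8.314 * 310))
Keq = 35727.5354

35727.5354


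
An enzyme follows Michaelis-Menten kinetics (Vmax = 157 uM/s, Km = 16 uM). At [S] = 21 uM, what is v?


v = Vmax * [S] / (Km + [S])
v = 157 * 21 / (16 + 21)
v = 89.1081 uM/s

89.1081 uM/s


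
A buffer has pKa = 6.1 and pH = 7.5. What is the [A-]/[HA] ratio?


[A-]/[HA] = 10^(pH - pKa)
= 10^(7.5 - 6.1)
= 25.1189

25.1189


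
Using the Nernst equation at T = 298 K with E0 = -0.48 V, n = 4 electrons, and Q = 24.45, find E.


E = E0 - (RT/nF) * ln(Q)
E = -0.48 - (8.314 * 298 / (4 * 96485)) * ln(24.45)
E = -0.5005 V

-0.5005 V


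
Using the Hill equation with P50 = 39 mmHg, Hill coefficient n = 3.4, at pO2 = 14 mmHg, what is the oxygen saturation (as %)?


Y = pO2^n / (P50^n + pO2^n)
Y = 14^3.4 / (39^3.4 + 14^3.4)
Y = 2.98%

2.98%


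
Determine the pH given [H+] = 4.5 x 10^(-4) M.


pH = -log10([H+])
pH = -log10(4.5 x 10^(-4))
pH = 3.3468

3.3468


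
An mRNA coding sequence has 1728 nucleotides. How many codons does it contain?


codons = nucleotides / 3
codons = 1728 / 3 = 576

576


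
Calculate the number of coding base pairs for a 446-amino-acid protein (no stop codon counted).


Each amino acid = 1 codon = 3 bp
bp = 446 * 3 = 1338 bp

1338 bp


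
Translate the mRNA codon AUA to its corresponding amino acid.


Standard genetic code lookup.
Codon AUA -> Ile

Ile


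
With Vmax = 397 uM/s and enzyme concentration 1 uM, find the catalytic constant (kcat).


kcat = Vmax / [E]t
kcat = 397 / 1
kcat = 397.0 s^-1

397.0 s^-1


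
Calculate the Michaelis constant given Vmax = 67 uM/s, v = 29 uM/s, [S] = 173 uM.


Km = [S] * (Vmax - v) / v
Km = 173 * (67 - 29) / 29
Km = 226.6897 uM

226.6897 uM


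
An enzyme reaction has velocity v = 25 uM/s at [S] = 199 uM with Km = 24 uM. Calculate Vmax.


Vmax = v * (Km + [S]) / [S]
Vmax = 25 * (24 + 199) / 199
Vmax = 28.0151 uM/s

28.0151 uM/s


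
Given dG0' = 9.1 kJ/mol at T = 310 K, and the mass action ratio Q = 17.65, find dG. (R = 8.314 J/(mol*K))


dG = dG0' + RT * ln(Q) / 1000
dG = 9.1 + 8.314 * 310 * ln(17.65) / 1000
dG = 16.4989 kJ/mol

16.4989 kJ/mol


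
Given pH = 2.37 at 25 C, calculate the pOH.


pOH = 14 - pH
pOH = 14 - 2.37
pOH = 11.63

11.63


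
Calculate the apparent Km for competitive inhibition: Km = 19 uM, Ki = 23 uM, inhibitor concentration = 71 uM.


Km_app = Km * (1 + [I]/Ki)
Km_app = 19 * (1 + 71/23)
Km_app = 77.6522 uM

77.6522 uM


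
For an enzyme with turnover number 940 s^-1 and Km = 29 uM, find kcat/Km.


Catalytic efficiency = kcat / Km
= 940 / 29
= 32.4138 uM^-1*s^-1

32.4138 uM^-1*s^-1


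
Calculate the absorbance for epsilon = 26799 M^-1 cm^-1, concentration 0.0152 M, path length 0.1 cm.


A = epsilon * c * l
A = 26799 * 0.0152 * 0.1
A = 40.7345

40.7345


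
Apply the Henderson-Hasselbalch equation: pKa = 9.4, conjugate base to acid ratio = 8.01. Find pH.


pH = pKa + log10([A-]/[HA])
pH = 9.4 + log10(8.01)
pH = 10.3036

10.3036


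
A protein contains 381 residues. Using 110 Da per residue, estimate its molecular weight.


MW = n_residues * 110 Da
MW = 381 * 110
MW = 41910 Da

41910 Da


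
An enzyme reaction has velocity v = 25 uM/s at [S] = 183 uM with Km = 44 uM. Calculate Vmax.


Vmax = v * (Km + [S]) / [S]
Vmax = 25 * (44 + 183) / 183
Vmax = 31.0109 uM/s

31.0109 uM/s


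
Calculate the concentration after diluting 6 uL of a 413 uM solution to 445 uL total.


C2 = C1 * V1 / V2
C2 = 413 * 6 / 445
C2 = 5.5685 uM

5.5685 uM


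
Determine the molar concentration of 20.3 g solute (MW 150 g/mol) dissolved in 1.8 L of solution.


C = (mass / MW) / volume
C = (20.3 / 150) / 1.8
C = 0.0752 M

0.0752 M


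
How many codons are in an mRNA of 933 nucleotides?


codons = nucleotides / 3
codons = 933 / 3 = 311

311


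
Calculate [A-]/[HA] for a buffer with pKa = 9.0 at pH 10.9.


[A-]/[HA] = 10^(pH - pKa)
= 10^(10.9 - 9.0)
= 79.4328

79.4328


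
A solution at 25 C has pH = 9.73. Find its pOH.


pOH = 14 - pH
pOH = 14 - 9.73
pOH = 4.27

4.27


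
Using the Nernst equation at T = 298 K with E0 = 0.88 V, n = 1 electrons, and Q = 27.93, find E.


E = E0 - (RT/nF) * ln(Q)
E = 0.88 - (8.314 * 298 / (1 * 96485)) * ln(27.93)
E = 0.7945 V

0.7945 V


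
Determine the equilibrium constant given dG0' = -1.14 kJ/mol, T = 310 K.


Keq = exp(-dG0 * 1000 / (R * T))
Keq = exp(-(-1.14) * 1000 / (8.314 * 310))
Keq = 1.5563

1.5563


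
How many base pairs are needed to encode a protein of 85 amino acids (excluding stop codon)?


Each amino acid = 1 codon = 3 bp
bp = 85 * 3 = 255 bp

255 bp


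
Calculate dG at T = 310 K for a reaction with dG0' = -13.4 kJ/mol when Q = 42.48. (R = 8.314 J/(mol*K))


dG = dG0' + RT * ln(Q) / 1000
dG = -13.4 + 8.314 * 310 * ln(42.48) / 1000
dG = -3.7375 kJ/mol

-3.7375 kJ/mol


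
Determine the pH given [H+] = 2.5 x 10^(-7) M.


pH = -log10([H+])
pH = -log10(2.5 x 10^(-7))
pH = 6.6021

6.6021


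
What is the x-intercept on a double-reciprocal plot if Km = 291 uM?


x-intercept = -1/Km
= -1/291
= -0.0034 1/uM

-0.0034 1/uM


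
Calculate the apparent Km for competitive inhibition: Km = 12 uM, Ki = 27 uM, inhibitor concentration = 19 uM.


Km_app = Km * (1 + [I]/Ki)
Km_app = 12 * (1 + 19/27)
Km_app = 20.4444 uM

20.4444 uM


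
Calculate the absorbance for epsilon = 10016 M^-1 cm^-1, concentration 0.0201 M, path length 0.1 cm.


A = epsilon * c * l
A = 10016 * 0.0201 * 0.1
A = 20.1322

20.1322


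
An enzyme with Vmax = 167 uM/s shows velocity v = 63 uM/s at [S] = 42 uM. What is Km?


Km = [S] * (Vmax - v) / v
Km = 42 * (167 - 63) / 63
Km = 69.3333 uM

69.3333 uM


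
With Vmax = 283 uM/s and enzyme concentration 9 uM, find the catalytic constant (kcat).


kcat = Vmax / [E]t
kcat = 283 / 9
kcat = 31.4444 s^-1

31.4444 s^-1


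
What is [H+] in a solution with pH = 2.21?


[H+] = 10^(-pH)
[H+] = 10^(-2.21)
[H+] = 0.0062 M

0.0062 M


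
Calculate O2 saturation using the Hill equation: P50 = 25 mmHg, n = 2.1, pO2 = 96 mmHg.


Y = pO2^n / (P50^n + pO2^n)
Y = 96^2.1 / (25^2.1 + 96^2.1)
Y = 94.4%

94.4%


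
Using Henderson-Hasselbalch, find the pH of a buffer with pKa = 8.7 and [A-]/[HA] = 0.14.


pH = pKa + log10([A-]/[HA])
pH = 8.7 + log10(0.14)
pH = 7.8461

7.8461


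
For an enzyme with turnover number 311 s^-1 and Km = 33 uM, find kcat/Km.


Catalytic efficiency = kcat / Km
= 311 / 33
= 9.4242 uM^-1*s^-1

9.4242 uM^-1*s^-1


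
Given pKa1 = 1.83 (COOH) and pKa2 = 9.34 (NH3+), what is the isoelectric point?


pI = (pKa1 + pKa2) / 2
pI = (1.83 + 9.34) / 2
pI = 5.585

5.585


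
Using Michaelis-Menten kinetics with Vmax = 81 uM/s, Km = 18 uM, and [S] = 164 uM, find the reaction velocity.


v = Vmax * [S] / (Km + [S])
v = 81 * 164 / (18 + 164)
v = 72.989 uM/s

72.989 uM/s


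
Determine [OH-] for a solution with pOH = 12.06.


[OH-] = 10^(-pOH)
[OH-] = 10^(-12.06)
[OH-] = 8.710e-13 M

8.710e-13 M


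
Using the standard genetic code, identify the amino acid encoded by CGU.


Standard genetic code lookup.
Codon CGU -> Arg

Arg


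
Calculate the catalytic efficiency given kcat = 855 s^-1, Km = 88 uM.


Catalytic efficiency = kcat / Km
= 855 / 88
= 9.7159 uM^-1*s^-1

9.7159 uM^-1*s^-1


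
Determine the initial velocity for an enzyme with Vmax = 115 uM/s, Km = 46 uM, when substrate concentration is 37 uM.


v = Vmax * [S] / (Km + [S])
v = 115 * 37 / (46 + 37)
v = 51.2651 uM/s

51.2651 uM/s


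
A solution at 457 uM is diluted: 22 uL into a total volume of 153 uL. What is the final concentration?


C2 = C1 * V1 / V2
C2 = 457 * 22 / 153
C2 = 65.7124 uM

65.7124 uM


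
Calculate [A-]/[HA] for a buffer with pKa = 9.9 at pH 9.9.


[A-]/[HA] = 10^(pH - pKa)
= 10^(9.9 - 9.9)
= 1.0

1.0


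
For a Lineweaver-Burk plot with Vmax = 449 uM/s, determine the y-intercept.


y-intercept = 1/Vmax
= 1/449
= 0.0022 s/uM

0.0022 s/uM


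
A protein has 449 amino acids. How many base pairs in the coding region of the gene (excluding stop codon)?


Each amino acid = 1 codon = 3 bp
bp = 449 * 3 = 1347 bp

1347 bp


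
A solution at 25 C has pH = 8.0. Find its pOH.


pOH = 14 - pH
pOH = 14 - 8.0
pOH = 6.0

6.0


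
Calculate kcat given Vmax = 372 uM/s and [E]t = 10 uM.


kcat = Vmax / [E]t
kcat = 372 / 10
kcat = 37.2 s^-1

37.2 s^-1


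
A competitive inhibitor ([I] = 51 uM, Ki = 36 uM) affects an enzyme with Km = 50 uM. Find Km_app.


Km_app = Km * (1 + [I]/Ki)
Km_app = 50 * (1 + 51/36)
Km_app = 120.8333 uM

120.8333 uM


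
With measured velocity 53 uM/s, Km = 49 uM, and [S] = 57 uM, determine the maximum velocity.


Vmax = v * (Km + [S]) / [S]
Vmax = 53 * (49 + 57) / 57
Vmax = 98.5614 uM/s

98.5614 uM/s


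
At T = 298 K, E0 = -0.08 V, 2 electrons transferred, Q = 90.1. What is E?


E = E0 - (RT/nF) * ln(Q)
E = -0.08 - (8.314 * 298 / (2 * 96485)) * ln(90.1)
E = -0.1378 V

-0.1378 V


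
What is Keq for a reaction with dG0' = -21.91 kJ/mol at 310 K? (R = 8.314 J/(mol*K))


Keq = exp(-dG0 * 1000 / (R * T))
Keq = exp(-(-21.91) * 1000 / (8.314 * 310))
Keq = 4919.7484

4919.7484


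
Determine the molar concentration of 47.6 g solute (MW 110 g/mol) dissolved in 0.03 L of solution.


C = (mass / MW) / volume
C = (47.6 / 110) / 0.03
C = 14.4242 M

14.4242 M


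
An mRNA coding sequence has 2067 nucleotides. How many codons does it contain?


codons = nucleotides / 3
codons = 2067 / 3 = 689

689


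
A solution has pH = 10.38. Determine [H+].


[H+] = 10^(-pH)
[H+] = 10^(-10.38)
[H+] = 4.169e-11 M

4.169e-11 M


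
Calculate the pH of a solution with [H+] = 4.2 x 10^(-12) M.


pH = -log10([H+])
pH = -log10(4.2 x 10^(-12))
pH = 11.3768

11.3768


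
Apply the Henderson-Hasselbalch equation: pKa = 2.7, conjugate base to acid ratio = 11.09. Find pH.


pH = pKa + log10([A-]/[HA])
pH = 2.7 + log10(11.09)
pH = 3.7449

3.7449


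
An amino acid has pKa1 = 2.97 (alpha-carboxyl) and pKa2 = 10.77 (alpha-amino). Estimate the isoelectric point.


pI = (pKa1 + pKa2) / 2
pI = (2.97 + 10.77) / 2
pI = 6.87

6.87


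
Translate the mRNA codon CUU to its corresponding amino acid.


Standard genetic code lookup.
Codon CUU -> Leu

Leu


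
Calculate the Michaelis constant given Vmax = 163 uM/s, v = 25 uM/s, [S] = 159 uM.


Km = [S] * (Vmax - v) / v
Km = 159 * (163 - 25) / 25
Km = 877.68 uM

877.68 uM


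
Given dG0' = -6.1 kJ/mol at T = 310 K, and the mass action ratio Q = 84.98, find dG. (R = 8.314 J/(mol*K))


dG = dG0' + RT * ln(Q) / 1000
dG = -6.1 + 8.314 * 310 * ln(84.98) / 1000
dG = 5.3496 kJ/mol

5.3496 kJ/mol


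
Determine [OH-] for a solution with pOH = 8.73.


[OH-] = 10^(-pOH)
[OH-] = 10^(-8.73)
[OH-] = 1.862e-09 M

1.862e-09 M


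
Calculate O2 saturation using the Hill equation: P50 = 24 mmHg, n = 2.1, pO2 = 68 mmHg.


Y = pO2^n / (P50^n + pO2^n)
Y = 68^2.1 / (24^2.1 + 68^2.1)
Y = 89.91%

89.91%


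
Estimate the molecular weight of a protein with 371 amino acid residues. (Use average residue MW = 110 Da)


MW = n_residues * 110 Da
MW = 371 * 110
MW = 40810 Da

40810 Da


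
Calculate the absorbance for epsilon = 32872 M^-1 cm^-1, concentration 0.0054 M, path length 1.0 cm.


A = epsilon * c * l
A = 32872 * 0.0054 * 1.0
A = 177.5088

177.5088


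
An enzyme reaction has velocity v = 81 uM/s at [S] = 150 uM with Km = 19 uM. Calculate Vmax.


Vmax = v * (Km + [S]) / [S]
Vmax = 81 * (19 + 150) / 150
Vmax = 91.26 uM/s

91.26 uM/s


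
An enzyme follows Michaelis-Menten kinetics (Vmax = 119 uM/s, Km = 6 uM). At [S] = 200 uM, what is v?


v = Vmax * [S] / (Km + [S])
v = 119 * 200 / (6 + 200)
v = 115.534 uM/s

115.534 uM/s


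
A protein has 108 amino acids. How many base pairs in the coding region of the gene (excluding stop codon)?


Each amino acid = 1 codon = 3 bp
bp = 108 * 3 = 324 bp

324 bp


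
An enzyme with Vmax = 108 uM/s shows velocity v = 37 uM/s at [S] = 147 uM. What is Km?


Km = [S] * (Vmax - v) / v
Km = 147 * (108 - 37) / 37
Km = 282.0811 uM

282.0811 uM


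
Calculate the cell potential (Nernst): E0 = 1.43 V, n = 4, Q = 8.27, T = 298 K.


E = E0 - (RT/nF) * ln(Q)
E = 1.43 - (8.314 * 298 / (4 * 96485)) * ln(8.27)
E = 1.4164 V

1.4164 V


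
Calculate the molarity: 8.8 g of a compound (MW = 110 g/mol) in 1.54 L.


C = (mass / MW) / volume
C = (8.8 / 110) / 1.54
C = 0.0519 M

0.0519 M


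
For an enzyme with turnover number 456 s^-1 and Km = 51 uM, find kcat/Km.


Catalytic efficiency = kcat / Km
= 456 / 51
= 8.9412 uM^-1*s^-1

8.9412 uM^-1*s^-1


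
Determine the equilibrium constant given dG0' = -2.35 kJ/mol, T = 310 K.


Keq = exp(-dG0 * 1000 / (R * T))
Keq = exp(-(-2.35) * 1000 / (8.314 * 310))
Keq = 2.4888

2.4888


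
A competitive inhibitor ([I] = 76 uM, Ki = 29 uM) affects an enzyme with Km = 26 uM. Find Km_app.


Km_app = Km * (1 + [I]/Ki)
Km_app = 26 * (1 + 76/29)
Km_app = 94.1379 uM

94.1379 uM


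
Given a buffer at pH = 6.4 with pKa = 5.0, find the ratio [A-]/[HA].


[A-]/[HA] = 10^(pH - pKa)
= 10^(6.4 - 5.0)
= 25.1189

25.1189


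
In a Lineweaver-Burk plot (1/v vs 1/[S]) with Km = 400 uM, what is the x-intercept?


x-intercept = -1/Km
= -1/400
= -0.0025 1/uM

-0.0025 1/uM


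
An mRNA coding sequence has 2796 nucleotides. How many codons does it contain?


codons = nucleotides / 3
codons = 2796 / 3 = 932

932


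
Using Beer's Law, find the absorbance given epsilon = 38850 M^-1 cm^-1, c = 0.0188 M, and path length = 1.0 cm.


A = epsilon * c * l
A = 38850 * 0.0188 * 1.0
A = 730.38

730.38


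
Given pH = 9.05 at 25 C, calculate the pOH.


pOH = 14 - pH
pOH = 14 - 9.05
pOH = 4.95

4.95


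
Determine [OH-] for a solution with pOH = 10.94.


[OH-] = 10^(-pOH)
[OH-] = 10^(-10.94)
[OH-] = 1.148e-11 M

1.148e-11 M


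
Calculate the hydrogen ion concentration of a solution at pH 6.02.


[H+] = 10^(-pH)
[H+] = 10^(-6.02)
[H+] = 9.550e-07 M

9.550e-07 M


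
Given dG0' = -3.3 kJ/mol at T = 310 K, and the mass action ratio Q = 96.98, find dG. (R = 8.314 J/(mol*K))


dG = dG0' + RT * ln(Q) / 1000
dG = -3.3 + 8.314 * 310 * ln(96.98) / 1000
dG = 8.4901 kJ/mol

8.4901 kJ/mol


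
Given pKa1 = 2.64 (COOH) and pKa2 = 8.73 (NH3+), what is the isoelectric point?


pI = (pKa1 + pKa2) / 2
pI = (2.64 + 8.73) / 2
pI = 5.685

5.685


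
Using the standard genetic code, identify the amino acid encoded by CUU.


Standard genetic code lookup.
Codon CUU -> Leu

Leu


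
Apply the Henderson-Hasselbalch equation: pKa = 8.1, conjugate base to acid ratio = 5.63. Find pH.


pH = pKa + log10([A-]/[HA])
pH = 8.1 + log10(5.63)
pH = 8.8505

8.8505


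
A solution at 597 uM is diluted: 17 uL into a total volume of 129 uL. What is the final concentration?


C2 = C1 * V1 / V2
C2 = 597 * 17 / 129
C2 = 78.6744 uM

78.6744 uM


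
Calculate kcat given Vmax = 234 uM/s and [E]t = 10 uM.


kcat = Vmax / [E]t
kcat = 234 / 10
kcat = 23.4 s^-1

23.4 s^-1


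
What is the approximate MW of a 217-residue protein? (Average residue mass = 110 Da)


MW = n_residues * 110 Da
MW = 217 * 110
MW = 23870 Da

23870 Da


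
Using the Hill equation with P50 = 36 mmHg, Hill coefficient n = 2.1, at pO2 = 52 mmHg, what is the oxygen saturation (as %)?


Y = pO2^n / (P50^n + pO2^n)
Y = 52^2.1 / (36^2.1 + 52^2.1)
Y = 68.4%

68.4%


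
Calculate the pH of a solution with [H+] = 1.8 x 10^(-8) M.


pH = -log10([H+])
pH = -log10(1.8 x 10^(-8))
pH = 7.7447

7.7447


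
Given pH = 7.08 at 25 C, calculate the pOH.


pOH = 14 - pH
pOH = 14 - 7.08
pOH = 6.92

6.92


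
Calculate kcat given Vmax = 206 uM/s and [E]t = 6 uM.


kcat = Vmax / [E]t
kcat = 206 / 6
kcat = 34.3333 s^-1

34.3333 s^-1


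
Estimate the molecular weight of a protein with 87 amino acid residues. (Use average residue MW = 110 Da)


MW = n_residues * 110 Da
MW = 87 * 110
MW = 9570 Da

9570 Da


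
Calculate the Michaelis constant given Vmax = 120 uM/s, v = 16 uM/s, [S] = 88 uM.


Km = [S] * (Vmax - v) / v
Km = 88 * (120 - 16) / 16
Km = 572.0 uM

572.0 uM


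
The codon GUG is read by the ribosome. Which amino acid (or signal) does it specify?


Standard genetic code lookup.
Codon GUG -> Val

Val


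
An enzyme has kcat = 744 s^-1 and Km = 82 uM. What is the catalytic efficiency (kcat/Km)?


Catalytic efficiency = kcat / Km
= 744 / 82
= 9.0732 uM^-1*s^-1

9.0732 uM^-1*s^-1


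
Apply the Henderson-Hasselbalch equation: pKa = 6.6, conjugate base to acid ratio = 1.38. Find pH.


pH = pKa + log10([A-]/[HA])
pH = 6.6 + log10(1.38)
pH = 6.7399

6.7399


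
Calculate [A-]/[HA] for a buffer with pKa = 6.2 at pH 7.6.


[A-]/[HA] = 10^(pH - pKa)
= 10^(7.6 - 6.2)
= 25.1189

25.1189


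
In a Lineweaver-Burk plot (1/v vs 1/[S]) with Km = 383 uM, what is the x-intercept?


x-intercept = -1/Km
= -1/383
= -0.0026 1/uM

-0.0026 1/uM


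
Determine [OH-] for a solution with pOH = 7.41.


[OH-] = 10^(-pOH)
[OH-] = 10^(-7.41)
[OH-] = 3.890e-08 M

3.890e-08 M


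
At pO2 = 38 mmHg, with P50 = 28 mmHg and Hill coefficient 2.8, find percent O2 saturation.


Y = pO2^n / (P50^n + pO2^n)
Y = 38^2.8 / (28^2.8 + 38^2.8)
Y = 70.16%

70.16%


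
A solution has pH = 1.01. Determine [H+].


[H+] = 10^(-pH)
[H+] = 10^(-1.01)
[H+] = 0.0977 M

0.0977 M


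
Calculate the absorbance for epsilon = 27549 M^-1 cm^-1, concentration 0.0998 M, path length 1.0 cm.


A = epsilon * c * l
A = 27549 * 0.0998 * 1.0
A = 2749.3902

2749.3902


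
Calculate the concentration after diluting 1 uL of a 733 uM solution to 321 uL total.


C2 = C1 * V1 / V2
C2 = 733 * 1 / 321
C2 = 2.2835 uM

2.2835 uM


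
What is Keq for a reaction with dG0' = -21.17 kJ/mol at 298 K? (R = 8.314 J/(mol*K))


Keq = exp(-dG0 * 1000 / (R * T))
Keq = exp(-(-21.17) * 1000 / (8.314 * 298))
Keq = 5139.216

5139.216


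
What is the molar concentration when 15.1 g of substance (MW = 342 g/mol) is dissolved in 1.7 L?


C = (mass / MW) / volume
C = (15.1 / 342) / 1.7
C = 0.026 M

0.026 M


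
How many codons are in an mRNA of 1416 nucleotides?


codons = nucleotides / 3
codons = 1416 / 3 = 472

472


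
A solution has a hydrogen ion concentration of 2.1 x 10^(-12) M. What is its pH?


pH = -log10([H+])
pH = -log10(2.1 x 10^(-12))
pH = 11.6778

11.6778


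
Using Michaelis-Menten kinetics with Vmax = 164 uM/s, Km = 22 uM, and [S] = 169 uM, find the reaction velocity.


v = Vmax * [S] / (Km + [S])
v = 164 * 169 / (22 + 169)
v = 145.1099 uM/s

145.1099 uM/s


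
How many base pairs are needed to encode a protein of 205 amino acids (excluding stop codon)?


Each amino acid = 1 codon = 3 bp
bp = 205 * 3 = 615 bp

615 bp


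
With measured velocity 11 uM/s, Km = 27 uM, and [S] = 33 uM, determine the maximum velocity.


Vmax = v * (Km + [S]) / [S]
Vmax = 11 * (27 + 33) / 33
Vmax = 20.0 uM/s

20.0 uM/s


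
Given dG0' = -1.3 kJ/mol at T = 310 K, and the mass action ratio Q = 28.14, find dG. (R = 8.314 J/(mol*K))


dG = dG0' + RT * ln(Q) / 1000
dG = -1.3 + 8.314 * 310 * ln(28.14) / 1000
dG = 7.3011 kJ/mol

7.3011 kJ/mol


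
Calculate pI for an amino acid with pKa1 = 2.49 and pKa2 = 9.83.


pI = (pKa1 + pKa2) / 2
pI = (2.49 + 9.83) / 2
pI = 6.16

6.16


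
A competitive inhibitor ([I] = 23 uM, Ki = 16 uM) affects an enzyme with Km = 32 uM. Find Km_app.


Km_app = Km * (1 + [I]/Ki)
Km_app = 32 * (1 + 23/16)
Km_app = 78.0 uM

78.0 uM


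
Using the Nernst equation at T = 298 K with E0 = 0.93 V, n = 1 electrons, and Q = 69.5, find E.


E = E0 - (RT/nF) * ln(Q)
E = 0.93 - (8.314 * 298 / (1 * 96485)) * ln(69.5)
E = 0.8211 V

0.8211 V


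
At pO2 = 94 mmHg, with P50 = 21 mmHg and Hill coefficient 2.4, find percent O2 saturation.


Y = pO2^n / (P50^n + pO2^n)
Y = 94^2.4 / (21^2.4 + 94^2.4)
Y = 97.33%

97.33%


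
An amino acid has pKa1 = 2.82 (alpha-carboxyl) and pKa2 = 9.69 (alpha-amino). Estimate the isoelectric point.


pI = (pKa1 + pKa2) / 2
pI = (2.82 + 9.69) / 2
pI = 6.255

6.255


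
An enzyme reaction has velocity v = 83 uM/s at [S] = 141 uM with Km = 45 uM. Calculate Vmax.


Vmax = v * (Km + [S]) / [S]
Vmax = 83 * (45 + 141) / 141
Vmax = 109.4894 uM/s

109.4894 uM/s


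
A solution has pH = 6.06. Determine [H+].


[H+] = 10^(-pH)
[H+] = 10^(-6.06)
[H+] = 8.710e-07 M

8.710e-07 M


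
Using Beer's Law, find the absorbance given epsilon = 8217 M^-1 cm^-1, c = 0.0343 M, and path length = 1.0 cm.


A = epsilon * c * l
A = 8217 * 0.0343 * 1.0
A = 281.8431

281.8431


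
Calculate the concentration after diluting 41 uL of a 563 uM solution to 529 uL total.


C2 = C1 * V1 / V2
C2 = 563 * 41 / 529
C2 = 43.6352 uM

43.6352 uM


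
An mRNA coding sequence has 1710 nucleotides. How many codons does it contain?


codons = nucleotides / 3
codons = 1710 / 3 = 570

570


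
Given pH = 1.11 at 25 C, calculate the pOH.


pOH = 14 - pH
pOH = 14 - 1.11
pOH = 12.89

12.89


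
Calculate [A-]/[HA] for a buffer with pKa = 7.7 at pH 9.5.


[A-]/[HA] = 10^(pH - pKa)
= 10^(9.5 - 7.7)
= 63.0957

63.0957


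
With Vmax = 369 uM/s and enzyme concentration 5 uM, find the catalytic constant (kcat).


kcat = Vmax / [E]t
kcat = 369 / 5
kcat = 73.8 s^-1

73.8 s^-1


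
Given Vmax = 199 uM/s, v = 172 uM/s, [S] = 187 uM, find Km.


Km = [S] * (Vmax - v) / v
Km = 187 * (199 - 172) / 172
Km = 29.3547 uM

29.3547 uM


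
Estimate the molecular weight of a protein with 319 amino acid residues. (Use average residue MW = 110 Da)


MW = n_residues * 110 Da
MW = 319 * 110
MW = 35090 Da

35090 Da


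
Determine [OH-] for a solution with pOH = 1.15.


[OH-] = 10^(-pOH)
[OH-] = 10^(-1.15)
[OH-] = 0.0708 M

0.0708 M


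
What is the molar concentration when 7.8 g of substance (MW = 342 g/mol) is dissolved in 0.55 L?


C = (mass / MW) / volume
C = (7.8 / 342) / 0.55
C = 0.0415 M

0.0415 M


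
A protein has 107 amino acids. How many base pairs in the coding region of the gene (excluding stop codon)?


Each amino acid = 1 codon = 3 bp
bp = 107 * 3 = 321 bp

321 bp


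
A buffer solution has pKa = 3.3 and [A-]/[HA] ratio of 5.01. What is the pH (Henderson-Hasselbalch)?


pH = pKa + log10([A-]/[HA])
pH = 3.3 + log10(5.01)
pH = 3.9998

3.9998


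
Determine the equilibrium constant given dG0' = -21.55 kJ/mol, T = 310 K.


Keq = exp(-dG0 * 1000 / (R * T))
Keq = exp(-(-21.55) * 1000 / (8.314 * 310))
Keq = 4278.3974

4278.3974


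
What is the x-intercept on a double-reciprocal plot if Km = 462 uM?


x-intercept = -1/Km
= -1/462
= -0.0022 1/uM

-0.0022 1/uM


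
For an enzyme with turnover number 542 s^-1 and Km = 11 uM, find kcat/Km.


Catalytic efficiency = kcat / Km
= 542 / 11
= 49.2727 uM^-1*s^-1

49.2727 uM^-1*s^-1


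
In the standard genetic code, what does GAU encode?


Standard genetic code lookup.
Codon GAU -> Asp

Asp


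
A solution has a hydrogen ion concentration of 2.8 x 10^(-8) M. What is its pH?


pH = -log10([H+])
pH = -log10(2.8 x 10^(-8))
pH = 7.5528

7.5528


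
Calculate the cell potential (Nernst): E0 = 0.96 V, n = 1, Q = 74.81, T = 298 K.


E = E0 - (RT/nF) * ln(Q)
E = 0.96 - (8.314 * 298 / (1 * 96485)) * ln(74.81)
E = 0.8492 V

0.8492 V


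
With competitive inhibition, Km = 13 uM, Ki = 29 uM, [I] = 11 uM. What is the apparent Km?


Km_app = Km * (1 + [I]/Ki)
Km_app = 13 * (1 + 11/29)
Km_app = 17.931 uM

17.931 uM


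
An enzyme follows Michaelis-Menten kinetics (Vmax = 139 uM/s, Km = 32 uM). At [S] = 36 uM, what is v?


v = Vmax * [S] / (Km + [S])
v = 139 * 36 / (32 + 36)
v = 73.5882 uM/s

73.5882 uM/s


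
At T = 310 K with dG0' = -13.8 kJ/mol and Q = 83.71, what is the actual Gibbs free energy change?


dG = dG0' + RT * ln(Q) / 1000
dG = -13.8 + 8.314 * 310 * ln(83.71) / 1000
dG = -2.3892 kJ/mol

-2.3892 kJ/mol


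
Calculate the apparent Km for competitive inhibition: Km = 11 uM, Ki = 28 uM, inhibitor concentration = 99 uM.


Km_app = Km * (1 + [I]/Ki)
Km_app = 11 * (1 + 99/28)
Km_app = 49.8929 uM

49.8929 uM


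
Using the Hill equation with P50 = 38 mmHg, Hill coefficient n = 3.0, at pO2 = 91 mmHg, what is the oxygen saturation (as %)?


Y = pO2^n / (P50^n + pO2^n)
Y = 91^3.0 / (38^3.0 + 91^3.0)
Y = 93.21%

93.21%


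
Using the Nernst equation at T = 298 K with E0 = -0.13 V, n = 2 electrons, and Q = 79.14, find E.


E = E0 - (RT/nF) * ln(Q)
E = -0.13 - (8.314 * 298 / (2 * 96485)) * ln(79.14)
E = -0.1861 V

-0.1861 V


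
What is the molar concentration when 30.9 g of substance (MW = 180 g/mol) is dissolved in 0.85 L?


C = (mass / MW) / volume
C = (30.9 / 180) / 0.85
C = 0.202 M

0.202 M


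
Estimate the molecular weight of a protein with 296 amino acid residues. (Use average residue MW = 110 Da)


MW = n_residues * 110 Da
MW = 296 * 110
MW = 32560 Da

32560 Da
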